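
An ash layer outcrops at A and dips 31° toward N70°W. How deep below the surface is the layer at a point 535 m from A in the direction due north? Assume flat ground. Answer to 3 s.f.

110 m

The hole lies 70° from the dip direction, so the down-dip offset is 535 × cos 70° = 182.98 m.
Depth = down-dip offset × tan(dip) = 182.98 × tan 31° = 182.98 × 0.6009
Depth = 109.95 m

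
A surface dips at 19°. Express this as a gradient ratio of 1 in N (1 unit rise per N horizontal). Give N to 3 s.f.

1 : N means tan θ = 1/N, so N = 1/tan 19° = 1/0.3443

1 in 2.90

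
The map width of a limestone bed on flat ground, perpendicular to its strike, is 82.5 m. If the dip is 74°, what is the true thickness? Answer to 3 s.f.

79.3 m

True thickness t = w · sin(dip) = 82.5 × sin 74°
t = 82.5 × 0.9613 = 79.304 m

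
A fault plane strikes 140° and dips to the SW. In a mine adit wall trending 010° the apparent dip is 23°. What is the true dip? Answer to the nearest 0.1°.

The section is 50° from the strike.
tan δ = tan α / sin β = tan 23° / sin 50° = 0.4245 / 0.7660 = 0.5541
true dip = arctan 0.5541 = 28.99°

29.0°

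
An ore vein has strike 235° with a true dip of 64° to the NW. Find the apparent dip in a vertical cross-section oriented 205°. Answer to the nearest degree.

46°

The strike is 235° and the section trends 205°; the acute angle between them is β = 30°.
tan α = tan 64° × sin 30° = 2.0503 × 0.5000 = 1.0252
α = arctan(1.0252) = 45.71°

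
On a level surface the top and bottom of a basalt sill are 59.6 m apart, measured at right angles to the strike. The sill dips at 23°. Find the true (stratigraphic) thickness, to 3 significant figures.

23.3 m

True thickness t = w · sin(dip) = 59.6 × sin 23°
t = 59.6 × 0.3907 = 23.288 m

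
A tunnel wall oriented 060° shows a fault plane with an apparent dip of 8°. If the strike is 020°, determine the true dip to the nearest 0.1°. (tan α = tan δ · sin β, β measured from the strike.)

12.3°

β = acute angle between strike 020° and section 060° = 40°.
tan δ = tan α / sin β = tan 8° / sin 40° = 0.1405 / 0.6428 = 0.2186
true dip = arctan 0.2186 = 12.33°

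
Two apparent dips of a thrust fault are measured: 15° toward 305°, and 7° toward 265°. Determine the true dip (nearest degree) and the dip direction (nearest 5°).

true dip 17°, dip direction 330°

Each apparent-dip line lies in the plane. As unit vectors (x east, y north, z up), v₁ plunges 15°→305° and v₂ plunges 7°→265°.
n = v₁ × v₂ = (-0.090, 0.159, 0.616) (taken with n_z > 0).
Dip δ = arctan(|n_h|/n_z) = arctan(0.183/0.616) = 16.5°.
The horizontal component of n points toward azimuth atan2(n_x, n_y) = 331°, the dip direction.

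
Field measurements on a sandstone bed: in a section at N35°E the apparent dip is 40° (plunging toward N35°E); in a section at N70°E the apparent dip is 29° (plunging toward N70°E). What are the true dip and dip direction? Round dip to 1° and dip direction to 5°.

Represent each trace as a vector plunging at its apparent dip toward its trend (east-north-up frame): v₁ = (0.439, 0.628, -0.643), v₂ = (0.822, 0.299, -0.485).
The plane normal is n = v₁ × v₂ ∝ (0.112, 0.315, 0.384).
tan δ = √(n_x²+n_y²)/n_z = 0.335/0.384, so δ = 41.0°.
The horizontal component of n points toward azimuth atan2(n_x, n_y) = 20°, the dip direction.

true dip 41°, dip direction 020°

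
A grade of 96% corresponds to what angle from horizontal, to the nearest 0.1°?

43.8°

tan θ = 96/100 = 0.9600
θ = arctan(0.9600) = 43.83°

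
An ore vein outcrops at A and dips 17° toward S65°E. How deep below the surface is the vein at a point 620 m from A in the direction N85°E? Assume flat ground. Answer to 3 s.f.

164 m

The hole lies 30° from the dip direction, so the down-dip offset is 620 × cos 30° = 536.94 m.
Depth = down-dip offset × tan(dip) = 536.94 × tan 17° = 536.94 × 0.3057
Depth = 164.16 m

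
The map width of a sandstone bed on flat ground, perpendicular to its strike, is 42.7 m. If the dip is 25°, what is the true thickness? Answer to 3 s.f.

True thickness t = w · sin(dip) = 42.7 × sin 25°
t = 42.7 × 0.4226 = 18.046 m

18.0 m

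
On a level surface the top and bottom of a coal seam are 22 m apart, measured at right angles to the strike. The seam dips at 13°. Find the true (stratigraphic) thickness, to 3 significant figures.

True thickness t = w · sin(dip) = 22 × sin 13°
t = 22 × 0.2250 = 4.949 m

4.95 m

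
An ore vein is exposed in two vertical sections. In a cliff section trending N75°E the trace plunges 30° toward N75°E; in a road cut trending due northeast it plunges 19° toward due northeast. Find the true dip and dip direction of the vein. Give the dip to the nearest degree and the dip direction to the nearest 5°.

true dip 33°, dip direction 105°

The two traces are lines in the plane: v₁ = (sin 75°·cos 30°, cos 75°·cos 30°, −sin 30°), v₂ = (sin 45°·cos 19°, cos 45°·cos 19°, −sin 19°).
Cross product v₁ × v₂ gives the pole to the plane: n ∝ (0.261, -0.062, 0.409).
True dip = arccos(n_z / |n|) = arccos(0.8362) = 33.3°.
Dip direction = atan2(0.261, -0.062) = 103° (azimuth of n's horizontal projection).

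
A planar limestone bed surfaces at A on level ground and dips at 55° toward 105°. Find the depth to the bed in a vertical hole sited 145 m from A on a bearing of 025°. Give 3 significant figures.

The hole lies 80° from the dip direction, so the down-dip offset is 145 × cos 80° = 25.18 m.
Depth = down-dip offset × tan(dip) = 25.18 × tan 55° = 25.18 × 1.4281
Depth = 35.96 m

36.0 m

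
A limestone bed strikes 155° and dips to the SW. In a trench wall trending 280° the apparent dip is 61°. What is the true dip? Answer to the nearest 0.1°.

65.6°

β = acute angle between strike 155° and section 280° = 55°.
tan δ = tan α / sin β = tan 61° / sin 55° = 1.8040 / 0.8192 = 2.2023
δ = arctan(2.2023) = 65.58°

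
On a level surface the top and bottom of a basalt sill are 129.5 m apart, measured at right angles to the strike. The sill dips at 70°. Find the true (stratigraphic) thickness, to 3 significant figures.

True thickness t = w · sin(dip) = 129.5 × sin 70°
t = 129.5 × 0.9397 = 121.690 m

122 m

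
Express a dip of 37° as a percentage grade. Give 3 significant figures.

grade % = 100 × tan 37° = 100 × 0.7536

75.4%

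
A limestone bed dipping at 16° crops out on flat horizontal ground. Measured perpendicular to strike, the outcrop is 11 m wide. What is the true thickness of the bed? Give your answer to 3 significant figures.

3.03 m

True thickness t = w · sin(dip) = 11 × sin 16°
t = 11 × 0.2756 = 3.032 m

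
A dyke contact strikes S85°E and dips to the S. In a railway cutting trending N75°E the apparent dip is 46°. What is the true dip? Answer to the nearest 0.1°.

71.7°

The section is 20° from the strike.
tan δ = tan α / sin β = tan 46° / sin 20° = 1.0355 / 0.3420 = 3.0277
true dip = arctan 3.0277 = 71.72°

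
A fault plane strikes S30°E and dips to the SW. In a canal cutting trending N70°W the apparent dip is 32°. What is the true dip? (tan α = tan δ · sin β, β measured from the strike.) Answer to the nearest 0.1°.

44.2°

The section is 40° from the strike.
tan(true dip) = tan 32° / sin 40° = 0.9721
true dip = arctan 0.9721 = 44.19°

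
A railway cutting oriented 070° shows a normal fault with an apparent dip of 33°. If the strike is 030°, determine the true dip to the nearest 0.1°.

45.3°

The section is 40° from the strike.
tan δ = tan α / sin β = tan 33° / sin 40° = 0.6494 / 0.6428 = 1.0103
δ = arctan(1.0103) = 45.29°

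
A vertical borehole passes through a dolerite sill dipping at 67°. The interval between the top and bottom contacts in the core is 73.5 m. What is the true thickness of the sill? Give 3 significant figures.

True thickness t = h · cos(dip) = 73.5 × cos 67°
t = 73.5 × 0.3907 = 28.719 m

28.7 m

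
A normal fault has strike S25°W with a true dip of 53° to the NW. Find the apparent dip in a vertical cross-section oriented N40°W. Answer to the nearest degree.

Angle between strike (S25°W) and section (N40°W): β = 65°.
tan α = tan 53° × sin 65° = 1.3270 × 0.9063 = 1.2027
apparent dip = arctan 1.2027 = 50.26°

50°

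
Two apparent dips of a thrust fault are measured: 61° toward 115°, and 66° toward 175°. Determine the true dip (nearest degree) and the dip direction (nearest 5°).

The two traces are lines in the plane: v₁ = (sin 115°·cos 61°, cos 115°·cos 61°, −sin 61°), v₂ = (sin 175°·cos 66°, cos 175°·cos 66°, −sin 66°).
The plane normal is n = v₁ × v₂ ∝ (0.167, -0.370, 0.171).
tan δ = √(n_x²+n_y²)/n_z = 0.406/0.171, so δ = 67.2°.
Dip direction = atan2(0.167, -0.370) = 156° (azimuth of n's horizontal projection).

true dip 67°, dip direction 155°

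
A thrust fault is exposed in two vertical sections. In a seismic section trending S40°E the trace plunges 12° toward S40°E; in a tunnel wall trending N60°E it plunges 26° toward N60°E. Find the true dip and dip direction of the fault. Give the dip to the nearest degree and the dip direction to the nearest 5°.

true dip 27°, dip direction 075°

The two traces are lines in the plane: v₁ = (sin 140°·cos 12°, cos 140°·cos 12°, −sin 12°), v₂ = (sin 60°·cos 26°, cos 60°·cos 26°, −sin 26°).
The plane normal is n = v₁ × v₂ ∝ (0.422, 0.114, 0.866).
tan δ = √(n_x²+n_y²)/n_z = 0.437/0.866, so δ = 26.8°.
The horizontal component of n points toward azimuth atan2(n_x, n_y) = 75°, the dip direction.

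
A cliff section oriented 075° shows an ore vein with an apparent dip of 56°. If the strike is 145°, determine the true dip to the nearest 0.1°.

The section is 70° from the strike.
tan(true dip) = tan 56° / sin 70° = 1.5777
δ = arctan(1.5777) = 57.63°

57.6°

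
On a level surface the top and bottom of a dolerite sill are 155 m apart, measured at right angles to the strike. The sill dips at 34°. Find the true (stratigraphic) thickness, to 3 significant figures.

True thickness t = w · sin(dip) = 155 × sin 34°
t = 155 × 0.5592 = 86.675 m

86.7 m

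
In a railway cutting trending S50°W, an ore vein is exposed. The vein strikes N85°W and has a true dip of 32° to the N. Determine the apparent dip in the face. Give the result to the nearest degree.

The section lies 45° from the strike.
tan α = tan 32° × sin 45° = 0.6249 × 0.7071 = 0.4418
α = arctan(0.4418) = 23.84°

24°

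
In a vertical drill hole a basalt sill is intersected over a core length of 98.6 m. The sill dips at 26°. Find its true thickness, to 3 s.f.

True thickness t = h · cos(dip) = 98.6 × cos 26°
t = 98.6 × 0.8988 = 88.621 m

88.6 m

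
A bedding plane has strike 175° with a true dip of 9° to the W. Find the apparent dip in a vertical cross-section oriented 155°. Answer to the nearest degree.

The strike is 175° and the section trends 155°; the acute angle between them is β = 20°.
tan α = tan 9° × sin 20° = 0.1584 × 0.3420 = 0.0542
α = arctan(0.0542) = 3.10°

3°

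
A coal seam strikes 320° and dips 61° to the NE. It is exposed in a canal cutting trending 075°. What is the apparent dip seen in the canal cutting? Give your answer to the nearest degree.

The section lies 65° from the strike.
tan(apparent dip) = tan 61° · sin 65° = 1.6350
α = arctan(1.6350) = 58.55°

59°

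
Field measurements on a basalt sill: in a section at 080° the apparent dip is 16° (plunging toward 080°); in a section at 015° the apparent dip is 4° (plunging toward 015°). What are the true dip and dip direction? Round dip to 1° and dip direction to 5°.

true dip 16°, dip direction 090°

Represent each trace as a vector plunging at its apparent dip toward its trend (east-north-up frame): v₁ = (0.947, 0.167, -0.276), v₂ = (0.258, 0.964, -0.070).
Cross product v₁ × v₂ gives the pole to the plane: n ∝ (0.254, -0.005, 0.869).
tan δ = √(n_x²+n_y²)/n_z = 0.254/0.869, so δ = 16.3°.
The horizontal component of n points toward azimuth atan2(n_x, n_y) = 91°, the dip direction.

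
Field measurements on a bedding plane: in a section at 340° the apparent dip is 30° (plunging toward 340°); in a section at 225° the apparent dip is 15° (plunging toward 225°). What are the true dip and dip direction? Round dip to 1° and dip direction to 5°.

true dip 39°, dip direction 295°

Each apparent-dip line lies in the plane. As unit vectors (x east, y north, z up), v₁ plunges 30°→340° and v₂ plunges 15°→225°.
Cross product v₁ × v₂ gives the pole to the plane: n ∝ (-0.552, 0.265, 0.758).
tan δ = √(n_x²+n_y²)/n_z = 0.612/0.758, so δ = 38.9°.
Dip direction = atan2(-0.552, 0.265) = 296° (azimuth of n's horizontal projection).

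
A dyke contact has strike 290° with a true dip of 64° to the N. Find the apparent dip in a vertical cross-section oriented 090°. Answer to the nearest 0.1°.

Angle between strike (290°) and section (090°): β = 20°.
tan(apparent dip) = tan 64° · sin 20° = 0.7012
α = arctan(0.7012) = 35.04°

35.0°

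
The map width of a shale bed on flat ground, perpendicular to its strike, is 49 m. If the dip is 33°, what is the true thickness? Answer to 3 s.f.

26.7 m

True thickness t = w · sin(dip) = 49 × sin 33°
t = 49 × 0.5446 = 26.687 m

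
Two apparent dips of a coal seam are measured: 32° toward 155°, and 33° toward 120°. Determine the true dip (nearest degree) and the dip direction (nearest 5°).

The two traces are lines in the plane: v₁ = (sin 155°·cos 32°, cos 155°·cos 32°, −sin 32°), v₂ = (sin 120°·cos 33°, cos 120°·cos 33°, −sin 33°).
The plane normal is n = v₁ × v₂ ∝ (0.196, -0.190, 0.408).
True dip = arccos(n_z / |n|) = arccos(0.8310) = 33.8°.
The horizontal component of n points toward azimuth atan2(n_x, n_y) = 134°, the dip direction.

true dip 34°, dip direction 135°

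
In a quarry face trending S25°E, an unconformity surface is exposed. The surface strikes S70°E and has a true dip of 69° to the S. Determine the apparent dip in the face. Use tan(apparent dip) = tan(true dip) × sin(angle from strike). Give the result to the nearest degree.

The strike is S70°E and the section trends S25°E; the acute angle between them is β = 45°.
tan α = tan 69° × sin 45° = 2.6051 × 0.7071 = 1.8421
apparent dip = arctan 1.8421 = 61.50°

62°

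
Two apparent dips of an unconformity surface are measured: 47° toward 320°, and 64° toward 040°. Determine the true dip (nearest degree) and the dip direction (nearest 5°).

true dip 65°, dip direction 020°

Represent each trace as a vector plunging at its apparent dip toward its trend (east-north-up frame): v₁ = (-0.438, 0.522, -0.731), v₂ = (0.282, 0.336, -0.899).
The plane normal is n = v₁ × v₂ ∝ (0.224, 0.600, 0.294).
Dip δ = arctan(|n_h|/n_z) = arctan(0.641/0.294) = 65.3°.
Dip direction = atan2(0.224, 0.600) = 20° (azimuth of n's horizontal projection).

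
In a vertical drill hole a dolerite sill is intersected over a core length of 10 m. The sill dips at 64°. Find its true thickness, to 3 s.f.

True thickness t = h · cos(dip) = 10 × cos 64°
t = 10 × 0.4384 = 4.384 m

4.38 m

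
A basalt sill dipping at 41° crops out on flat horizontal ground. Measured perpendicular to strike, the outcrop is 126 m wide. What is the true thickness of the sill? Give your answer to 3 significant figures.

True thickness t = w · sin(dip) = 126 × sin 41°
t = 126 × 0.6561 = 82.663 m

82.7 m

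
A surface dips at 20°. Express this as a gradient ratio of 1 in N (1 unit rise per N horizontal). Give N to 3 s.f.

1 in 2.75

1 : N means tan θ = 1/N, so N = 1/tan 20° = 1/0.3640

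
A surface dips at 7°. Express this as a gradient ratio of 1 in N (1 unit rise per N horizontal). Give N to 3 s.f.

1 : N means tan θ = 1/N, so N = 1/tan 7° = 1/0.1228

1 in 8.14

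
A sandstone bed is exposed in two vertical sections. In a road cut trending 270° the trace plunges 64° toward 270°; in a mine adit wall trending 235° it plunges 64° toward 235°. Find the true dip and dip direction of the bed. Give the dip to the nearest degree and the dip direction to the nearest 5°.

Represent each trace as a vector plunging at its apparent dip toward its trend (east-north-up frame): v₁ = (-0.438, -0.000, -0.899), v₂ = (-0.359, -0.251, -0.899).
Cross product v₁ × v₂ gives the pole to the plane: n ∝ (-0.226, -0.071, 0.110).
tan δ = √(n_x²+n_y²)/n_z = 0.237/0.110, so δ = 65.1°.
Dip direction = atan2(-0.226, -0.071) = 252° (azimuth of n's horizontal projection).

true dip 65°, dip direction 250°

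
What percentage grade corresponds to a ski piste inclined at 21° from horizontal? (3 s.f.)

grade % = 100 × tan 21° = 100 × 0.3839

38.4%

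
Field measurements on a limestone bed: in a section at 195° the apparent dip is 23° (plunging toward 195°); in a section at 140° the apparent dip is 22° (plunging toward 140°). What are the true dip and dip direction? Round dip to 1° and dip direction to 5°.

true dip 25°, dip direction 170°

The two traces are lines in the plane: v₁ = (sin 195°·cos 23°, cos 195°·cos 23°, −sin 23°), v₂ = (sin 140°·cos 22°, cos 140°·cos 22°, −sin 22°).
Cross product v₁ × v₂ gives the pole to the plane: n ∝ (0.056, -0.322, 0.699).
Dip δ = arctan(|n_h|/n_z) = arctan(0.327/0.699) = 25.1°.
Dip direction = azimuth of (n_x, n_y) = atan2(0.056, -0.322) = 170°.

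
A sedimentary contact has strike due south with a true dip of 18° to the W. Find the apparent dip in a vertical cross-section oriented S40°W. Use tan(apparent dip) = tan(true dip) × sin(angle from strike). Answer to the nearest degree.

The strike is due south and the section trends S40°W; the acute angle between them is β = 40°.
tan(apparent dip) = tan 18° · sin 40° = 0.2089
apparent dip = arctan 0.2089 = 11.80°

12°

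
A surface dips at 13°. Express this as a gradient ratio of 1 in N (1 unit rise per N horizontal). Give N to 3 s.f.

1 in 4.33

1 : N means tan θ = 1/N, so N = 1/tan 13° = 1/0.2309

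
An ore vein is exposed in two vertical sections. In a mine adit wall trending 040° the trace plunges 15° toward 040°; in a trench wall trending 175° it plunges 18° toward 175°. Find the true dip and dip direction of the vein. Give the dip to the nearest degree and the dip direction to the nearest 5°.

true dip 38°, dip direction 110°

The two traces are lines in the plane: v₁ = (sin 40°·cos 15°, cos 40°·cos 15°, −sin 15°), v₂ = (sin 175°·cos 18°, cos 175°·cos 18°, −sin 18°).
The plane normal is n = v₁ × v₂ ∝ (0.474, -0.170, 0.650).
True dip = arccos(n_z / |n|) = arccos(0.7903) = 37.8°.
Dip direction = azimuth of (n_x, n_y) = atan2(0.474, -0.170) = 110°.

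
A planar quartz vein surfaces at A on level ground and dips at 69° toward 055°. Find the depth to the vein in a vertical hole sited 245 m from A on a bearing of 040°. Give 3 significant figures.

The hole lies 15° from the dip direction, so the down-dip offset is 245 × cos 15° = 236.65 m.
Depth = down-dip offset × tan(dip) = 236.65 × tan 69° = 236.65 × 2.6051
Depth = 616.50 m

616 m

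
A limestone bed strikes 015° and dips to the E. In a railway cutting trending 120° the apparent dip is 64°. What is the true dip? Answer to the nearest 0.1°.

The section is 75° from the strike.
tan(true dip) = tan 64° / sin 75° = 2.1226
true dip = arctan 2.1226 = 64.77°

64.8°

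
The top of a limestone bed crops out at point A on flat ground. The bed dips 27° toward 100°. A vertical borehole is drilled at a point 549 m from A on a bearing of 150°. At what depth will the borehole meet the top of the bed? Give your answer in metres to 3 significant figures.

The hole lies 50° from the dip direction, so the down-dip offset is 549 × cos 50° = 352.89 m.
Depth = down-dip offset × tan(dip) = 352.89 × tan 27° = 352.89 × 0.5095
Depth = 179.81 m

180 m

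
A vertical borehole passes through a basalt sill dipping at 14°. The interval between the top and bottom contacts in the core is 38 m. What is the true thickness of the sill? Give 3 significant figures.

True thickness t = h · cos(dip) = 38 × cos 14°
t = 38 × 0.9703 = 36.871 m

36.9 m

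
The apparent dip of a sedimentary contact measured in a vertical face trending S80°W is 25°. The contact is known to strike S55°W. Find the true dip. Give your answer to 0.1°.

The section is 25° from the strike.
tan(true dip) = tan 25° / sin 25° = 1.1034
true dip = arctan 1.1034 = 47.81°

47.8°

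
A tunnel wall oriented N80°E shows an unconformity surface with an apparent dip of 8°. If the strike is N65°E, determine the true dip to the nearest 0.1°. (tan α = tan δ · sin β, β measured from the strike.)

The section is 15° from the strike.
tan δ = tan α / sin β = tan 8° / sin 15° = 0.1405 / 0.2588 = 0.5430
δ = arctan(0.5430) = 28.50°

28.5°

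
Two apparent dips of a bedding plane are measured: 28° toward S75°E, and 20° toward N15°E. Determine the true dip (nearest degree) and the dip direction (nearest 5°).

true dip 33°, dip direction 070°

The two traces are lines in the plane: v₁ = (sin 105°·cos 28°, cos 105°·cos 28°, −sin 28°), v₂ = (sin 15°·cos 20°, cos 15°·cos 20°, −sin 20°).
n = v₁ × v₂ = (0.504, 0.178, 0.830) (taken with n_z > 0).
tan δ = √(n_x²+n_y²)/n_z = 0.535/0.830, so δ = 32.8°.
Dip direction = atan2(0.504, 0.178) = 71° (azimuth of n's horizontal projection).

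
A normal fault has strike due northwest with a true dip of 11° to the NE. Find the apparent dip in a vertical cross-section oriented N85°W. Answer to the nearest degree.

Angle between strike (due northwest) and section (N85°W): β = 40°.
tan(apparent dip) = tan 11° · sin 40° = 0.1249
apparent dip = arctan 0.1249 = 7.12°

7°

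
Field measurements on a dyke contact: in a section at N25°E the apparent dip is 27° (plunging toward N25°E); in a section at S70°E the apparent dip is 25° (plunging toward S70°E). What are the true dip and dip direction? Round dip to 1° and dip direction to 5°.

true dip 34°, dip direction 065°

Represent each trace as a vector plunging at its apparent dip toward its trend (east-north-up frame): v₁ = (0.377, 0.808, -0.454), v₂ = (0.852, -0.310, -0.423).
n = v₁ × v₂ = (0.482, 0.228, 0.804) (taken with n_z > 0).
tan δ = √(n_x²+n_y²)/n_z = 0.533/0.804, so δ = 33.5°.
The horizontal component of n points toward azimuth atan2(n_x, n_y) = 65°, the dip direction.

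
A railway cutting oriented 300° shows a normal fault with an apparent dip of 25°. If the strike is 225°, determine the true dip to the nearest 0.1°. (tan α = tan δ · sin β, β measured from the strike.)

25.8°

The section is 75° from the strike.
tan(true dip) = tan 25° / sin 75° = 0.4828
true dip = arctan 0.4828 = 25.77°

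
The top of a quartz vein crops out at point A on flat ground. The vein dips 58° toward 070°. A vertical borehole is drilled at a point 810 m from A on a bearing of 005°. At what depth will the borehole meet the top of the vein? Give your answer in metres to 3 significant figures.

548 m

The hole lies 65° from the dip direction, so the down-dip offset is 810 × cos 65° = 342.32 m.
Depth = down-dip offset × tan(dip) = 342.32 × tan 58° = 342.32 × 1.6003
Depth = 547.83 m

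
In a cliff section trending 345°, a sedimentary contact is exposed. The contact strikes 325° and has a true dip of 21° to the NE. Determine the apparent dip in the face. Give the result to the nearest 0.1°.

Angle between strike (325°) and section (345°): β = 20°.
tan(apparent dip) = tan 21° · sin 20° = 0.1313
α = arctan(0.1313) = 7.48°

7.5°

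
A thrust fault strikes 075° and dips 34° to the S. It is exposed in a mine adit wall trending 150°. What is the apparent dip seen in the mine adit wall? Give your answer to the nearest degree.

Angle between strike (075°) and section (150°): β = 75°.
tan α = tan 34° × sin 75° = 0.6745 × 0.9659 = 0.6515
apparent dip = arctan 0.6515 = 33.09°

33°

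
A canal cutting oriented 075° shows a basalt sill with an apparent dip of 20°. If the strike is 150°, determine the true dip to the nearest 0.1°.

20.6°

β = acute angle between strike 150° and section 075° = 75°.
tan(true dip) = tan 20° / sin 75° = 0.3768
δ = arctan(0.3768) = 20.65°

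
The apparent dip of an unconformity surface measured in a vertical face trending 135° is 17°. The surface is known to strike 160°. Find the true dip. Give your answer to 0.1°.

The section is 25° from the strike.
tan δ = tan α / sin β = tan 17° / sin 25° = 0.3057 / 0.4226 = 0.7234
true dip = arctan 0.7234 = 35.88°

35.9°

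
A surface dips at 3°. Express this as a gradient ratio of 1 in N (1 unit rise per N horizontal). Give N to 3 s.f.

1 : N means tan θ = 1/N, so N = 1/tan 3° = 1/0.0524

1 in 19.1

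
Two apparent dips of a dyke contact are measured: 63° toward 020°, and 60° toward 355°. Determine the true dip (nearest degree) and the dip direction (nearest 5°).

Represent each trace as a vector plunging at its apparent dip toward its trend (east-north-up frame): v₁ = (0.155, 0.427, -0.891), v₂ = (-0.044, 0.498, -0.866).
The plane normal is n = v₁ × v₂ ∝ (0.074, 0.173, 0.096).
tan δ = √(n_x²+n_y²)/n_z = 0.189/0.096, so δ = 63.0°.
The horizontal component of n points toward azimuth atan2(n_x, n_y) = 23°, the dip direction.

true dip 63°, dip direction 025°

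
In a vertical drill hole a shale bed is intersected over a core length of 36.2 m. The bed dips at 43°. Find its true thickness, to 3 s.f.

True thickness t = h · cos(dip) = 36.2 × cos 43°
t = 36.2 × 0.7314 = 26.475 m

26.5 m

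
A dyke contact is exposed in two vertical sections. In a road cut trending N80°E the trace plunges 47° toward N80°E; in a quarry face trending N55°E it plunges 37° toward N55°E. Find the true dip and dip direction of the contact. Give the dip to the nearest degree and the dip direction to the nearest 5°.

true dip 50°, dip direction 105°

Represent each trace as a vector plunging at its apparent dip toward its trend (east-north-up frame): v₁ = (0.672, 0.118, -0.731), v₂ = (0.654, 0.458, -0.602).
n = v₁ × v₂ = (0.264, -0.074, 0.230) (taken with n_z > 0).
Dip δ = arctan(|n_h|/n_z) = arctan(0.274/0.230) = 50.0°.
The horizontal component of n points toward azimuth atan2(n_x, n_y) = 106°, the dip direction.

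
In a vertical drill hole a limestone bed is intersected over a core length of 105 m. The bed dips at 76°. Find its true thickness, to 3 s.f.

True thickness t = h · cos(dip) = 105 × cos 76°
t = 105 × 0.2419 = 25.402 m

25.4 m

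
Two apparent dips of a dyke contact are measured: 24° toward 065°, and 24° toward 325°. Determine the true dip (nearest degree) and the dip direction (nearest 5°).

The two traces are lines in the plane: v₁ = (sin 65°·cos 24°, cos 65°·cos 24°, −sin 24°), v₂ = (sin 325°·cos 24°, cos 325°·cos 24°, −sin 24°).
Cross product v₁ × v₂ gives the pole to the plane: n ∝ (0.147, 0.550, 0.822).
Dip δ = arctan(|n_h|/n_z) = arctan(0.569/0.822) = 34.7°.
Dip direction = azimuth of (n_x, n_y) = atan2(0.147, 0.550) = 15°.

true dip 35°, dip direction 015°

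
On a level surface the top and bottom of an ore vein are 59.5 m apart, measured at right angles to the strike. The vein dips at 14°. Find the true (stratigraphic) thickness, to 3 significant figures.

14.4 m

True thickness t = w · sin(dip) = 59.5 × sin 14°
t = 59.5 × 0.2419 = 14.394 m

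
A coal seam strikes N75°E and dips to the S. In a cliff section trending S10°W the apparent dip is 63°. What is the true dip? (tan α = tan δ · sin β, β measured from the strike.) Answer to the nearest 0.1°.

65.2°

β = acute angle between strike N75°E and section S10°W = 65°.
tan δ = tan α / sin β = tan 63° / sin 65° = 1.9626 / 0.9063 = 2.1655
true dip = arctan 2.1655 = 65.21°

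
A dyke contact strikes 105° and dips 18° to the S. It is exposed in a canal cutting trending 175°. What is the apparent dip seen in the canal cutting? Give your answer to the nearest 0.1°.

Angle between strike (105°) and section (175°): β = 70°.
tan α = tan 18° × sin 70° = 0.3249 × 0.9397 = 0.3053
α = arctan(0.3053) = 16.98°

17.0°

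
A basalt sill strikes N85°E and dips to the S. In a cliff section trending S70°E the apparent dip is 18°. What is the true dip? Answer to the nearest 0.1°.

37.6°

β = acute angle between strike N85°E and section S70°E = 25°.
tan δ = tan α / sin β = tan 18° / sin 25° = 0.3249 / 0.4226 = 0.7688
δ = arctan(0.7688) = 37.55°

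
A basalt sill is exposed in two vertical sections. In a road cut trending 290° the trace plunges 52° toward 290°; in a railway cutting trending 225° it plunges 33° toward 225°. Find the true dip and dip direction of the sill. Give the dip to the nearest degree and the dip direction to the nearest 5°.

true dip 52°, dip direction 285°

Each apparent-dip line lies in the plane. As unit vectors (x east, y north, z up), v₁ plunges 52°→290° and v₂ plunges 33°→225°.
n = v₁ × v₂ = (-0.582, 0.152, 0.468) (taken with n_z > 0).
tan δ = √(n_x²+n_y²)/n_z = 0.602/0.468, so δ = 52.1°.
The horizontal component of n points toward azimuth atan2(n_x, n_y) = 285°, the dip direction.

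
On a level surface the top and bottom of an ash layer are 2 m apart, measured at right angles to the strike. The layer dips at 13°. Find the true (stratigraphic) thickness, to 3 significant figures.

0.450 m

True thickness t = w · sin(dip) = 2 × sin 13°
t = 2 × 0.2250 = 0.450 m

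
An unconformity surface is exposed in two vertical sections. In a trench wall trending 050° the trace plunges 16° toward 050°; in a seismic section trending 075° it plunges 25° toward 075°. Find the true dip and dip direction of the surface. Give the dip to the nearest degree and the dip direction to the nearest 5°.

Represent each trace as a vector plunging at its apparent dip toward its trend (east-north-up frame): v₁ = (0.736, 0.618, -0.276), v₂ = (0.875, 0.235, -0.423).
Cross product v₁ × v₂ gives the pole to the plane: n ∝ (0.196, -0.070, 0.368).
True dip = arccos(n_z / |n|) = arccos(0.8701) = 29.5°.
The horizontal component of n points toward azimuth atan2(n_x, n_y) = 110°, the dip direction.

true dip 30°, dip direction 110°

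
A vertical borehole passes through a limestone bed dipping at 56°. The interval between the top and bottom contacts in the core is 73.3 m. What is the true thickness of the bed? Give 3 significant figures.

41.0 m

True thickness t = h · cos(dip) = 73.3 × cos 56°
t = 73.3 × 0.5592 = 40.989 m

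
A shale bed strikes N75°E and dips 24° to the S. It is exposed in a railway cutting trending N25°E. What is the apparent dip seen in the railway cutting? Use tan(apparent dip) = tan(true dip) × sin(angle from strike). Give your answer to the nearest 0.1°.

18.8°

The strike is N75°E and the section trends N25°E; the acute angle between them is β = 50°.
tan α = tan 24° × sin 50° = 0.4452 × 0.7660 = 0.3411
apparent dip = arctan 0.3411 = 18.83°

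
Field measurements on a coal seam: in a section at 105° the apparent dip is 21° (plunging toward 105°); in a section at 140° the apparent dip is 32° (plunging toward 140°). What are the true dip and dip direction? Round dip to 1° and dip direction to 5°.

true dip 34°, dip direction 160°

Each apparent-dip line lies in the plane. As unit vectors (x east, y north, z up), v₁ plunges 21°→105° and v₂ plunges 32°→140°.
Cross product v₁ × v₂ gives the pole to the plane: n ∝ (0.105, -0.283, 0.454).
True dip = arccos(n_z / |n|) = arccos(0.8333) = 33.6°.
The horizontal component of n points toward azimuth atan2(n_x, n_y) = 160°, the dip direction.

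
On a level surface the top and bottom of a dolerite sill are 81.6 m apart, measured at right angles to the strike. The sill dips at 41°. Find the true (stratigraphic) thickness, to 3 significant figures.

53.5 m

True thickness t = w · sin(dip) = 81.6 × sin 41°
t = 81.6 × 0.6561 = 53.534 m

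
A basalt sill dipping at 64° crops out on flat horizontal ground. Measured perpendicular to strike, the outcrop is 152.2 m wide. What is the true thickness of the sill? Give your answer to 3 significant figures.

137 m

True thickness t = w · sin(dip) = 152.2 × sin 64°
t = 152.2 × 0.8988 = 136.796 m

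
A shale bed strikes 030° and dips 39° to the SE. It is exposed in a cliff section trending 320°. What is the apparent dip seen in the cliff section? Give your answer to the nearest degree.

37°

The section lies 70° from the strike.
tan α = tan 39° × sin 70° = 0.8098 × 0.9397 = 0.7609
α = arctan(0.7609) = 37.27°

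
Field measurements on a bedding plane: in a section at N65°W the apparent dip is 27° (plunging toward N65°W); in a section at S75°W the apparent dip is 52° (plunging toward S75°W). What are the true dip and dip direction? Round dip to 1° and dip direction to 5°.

Each apparent-dip line lies in the plane. As unit vectors (x east, y north, z up), v₁ plunges 27°→N65°W and v₂ plunges 52°→S75°W.
Cross product v₁ × v₂ gives the pole to the plane: n ∝ (-0.369, -0.366, 0.353).
tan δ = √(n_x²+n_y²)/n_z = 0.520/0.353, so δ = 55.9°.
Dip direction = azimuth of (n_x, n_y) = atan2(-0.369, -0.366) = 225°.

true dip 56°, dip direction 225°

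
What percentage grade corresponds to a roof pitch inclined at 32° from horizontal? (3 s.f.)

62.5%

grade % = 100 × tan 32° = 100 × 0.6249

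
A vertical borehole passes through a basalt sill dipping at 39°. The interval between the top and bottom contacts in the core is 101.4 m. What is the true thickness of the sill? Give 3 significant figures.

78.8 m

True thickness t = h · cos(dip) = 101.4 × cos 39°
t = 101.4 × 0.7771 = 78.803 m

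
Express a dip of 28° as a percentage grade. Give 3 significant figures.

grade % = 100 × tan 28° = 100 × 0.5317

53.2%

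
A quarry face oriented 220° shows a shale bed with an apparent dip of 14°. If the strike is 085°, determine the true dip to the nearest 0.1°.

The section is 45° from the strike.
tan(true dip) = tan 14° / sin 45° = 0.3526
true dip = arctan 0.3526 = 19.42°

19.4°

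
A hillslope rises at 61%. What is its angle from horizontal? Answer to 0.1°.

tan θ = 61/100 = 0.6100
θ = arctan(0.6100) = 31.38°

31.4°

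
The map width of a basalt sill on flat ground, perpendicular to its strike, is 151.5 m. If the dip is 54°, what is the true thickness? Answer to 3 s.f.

True thickness t = w · sin(dip) = 151.5 × sin 54°
t = 151.5 × 0.8090 = 122.566 m

123 m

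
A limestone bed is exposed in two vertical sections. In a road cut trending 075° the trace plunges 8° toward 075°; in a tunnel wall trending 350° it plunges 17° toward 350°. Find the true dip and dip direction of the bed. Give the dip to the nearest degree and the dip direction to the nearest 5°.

true dip 18°, dip direction 010°

The two traces are lines in the plane: v₁ = (sin 75°·cos 8°, cos 75°·cos 8°, −sin 8°), v₂ = (sin 350°·cos 17°, cos 350°·cos 17°, −sin 17°).
Cross product v₁ × v₂ gives the pole to the plane: n ∝ (0.056, 0.303, 0.943).
tan δ = √(n_x²+n_y²)/n_z = 0.308/0.943, so δ = 18.1°.
Dip direction = azimuth of (n_x, n_y) = atan2(0.056, 0.303) = 11°.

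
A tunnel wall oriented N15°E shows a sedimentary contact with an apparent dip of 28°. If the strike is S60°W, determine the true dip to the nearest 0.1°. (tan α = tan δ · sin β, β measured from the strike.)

36.9°

The section is 45° from the strike.
tan δ = tan α / sin β = tan 28° / sin 45° = 0.5317 / 0.7071 = 0.7520
true dip = arctan 0.7520 = 36.94°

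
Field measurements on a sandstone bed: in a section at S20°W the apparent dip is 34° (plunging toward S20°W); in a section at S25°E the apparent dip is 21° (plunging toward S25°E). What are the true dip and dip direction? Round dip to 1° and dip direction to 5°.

The two traces are lines in the plane: v₁ = (sin 200°·cos 34°, cos 200°·cos 34°, −sin 34°), v₂ = (sin 155°·cos 21°, cos 155°·cos 21°, −sin 21°).
The plane normal is n = v₁ × v₂ ∝ (-0.194, -0.322, 0.547).
tan δ = √(n_x²+n_y²)/n_z = 0.376/0.547, so δ = 34.5°.
Dip direction = atan2(-0.194, -0.322) = 211° (azimuth of n's horizontal projection).

true dip 34°, dip direction 210°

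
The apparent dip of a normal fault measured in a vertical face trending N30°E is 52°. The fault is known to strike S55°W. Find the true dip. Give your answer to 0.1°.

71.7°

The section is 25° from the strike.
tan δ = tan α / sin β = tan 52° / sin 25° = 1.2799 / 0.4226 = 3.0286
true dip = arctan 3.0286 = 71.73°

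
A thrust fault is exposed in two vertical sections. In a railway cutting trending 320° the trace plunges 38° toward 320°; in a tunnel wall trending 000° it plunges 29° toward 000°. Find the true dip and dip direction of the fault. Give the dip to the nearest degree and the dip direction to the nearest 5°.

true dip 38°, dip direction 315°

Represent each trace as a vector plunging at its apparent dip toward its trend (east-north-up frame): v₁ = (-0.507, 0.604, -0.616), v₂ = (0.000, 0.875, -0.485).
Cross product v₁ × v₂ gives the pole to the plane: n ∝ (-0.246, 0.246, 0.443).
Dip δ = arctan(|n_h|/n_z) = arctan(0.347/0.443) = 38.1°.
Dip direction = atan2(-0.246, 0.246) = 315° (azimuth of n's horizontal projection).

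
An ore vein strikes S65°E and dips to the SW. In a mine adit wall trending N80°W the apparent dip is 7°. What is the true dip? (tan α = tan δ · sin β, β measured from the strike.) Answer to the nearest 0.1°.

25.4°

β = acute angle between strike S65°E and section N80°W = 15°.
tan δ = tan α / sin β = tan 7° / sin 15° = 0.1228 / 0.2588 = 0.4744
δ = arctan(0.4744) = 25.38°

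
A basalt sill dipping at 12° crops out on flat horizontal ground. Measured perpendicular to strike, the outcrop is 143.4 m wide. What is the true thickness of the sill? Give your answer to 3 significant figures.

True thickness t = w · sin(dip) = 143.4 × sin 12°
t = 143.4 × 0.2079 = 29.815 m

29.8 m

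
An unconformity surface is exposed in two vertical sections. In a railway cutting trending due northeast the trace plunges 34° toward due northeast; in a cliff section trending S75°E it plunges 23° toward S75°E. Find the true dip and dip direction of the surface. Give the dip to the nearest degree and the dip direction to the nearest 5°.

Each apparent-dip line lies in the plane. As unit vectors (x east, y north, z up), v₁ plunges 34°→due northeast and v₂ plunges 23°→S75°E.
Cross product v₁ × v₂ gives the pole to the plane: n ∝ (0.362, 0.268, 0.661).
tan δ = √(n_x²+n_y²)/n_z = 0.451/0.661, so δ = 34.3°.
Dip direction = azimuth of (n_x, n_y) = atan2(0.362, 0.268) = 53°.

true dip 34°, dip direction 055°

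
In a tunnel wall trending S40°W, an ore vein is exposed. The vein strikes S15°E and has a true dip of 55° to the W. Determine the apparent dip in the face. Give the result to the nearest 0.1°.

49.5°

Angle between strike (S15°E) and section (S40°W): β = 55°.
tan α = tan 55° × sin 55° = 1.4281 × 0.8192 = 1.1699
apparent dip = arctan 1.1699 = 49.48°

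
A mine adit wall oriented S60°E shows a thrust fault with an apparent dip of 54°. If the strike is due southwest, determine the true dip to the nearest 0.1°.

54.9°

The section is 75° from the strike.
tan δ = tan α / sin β = tan 54° / sin 75° = 1.3764 / 0.9659 = 1.4249
δ = arctan(1.4249) = 54.94°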